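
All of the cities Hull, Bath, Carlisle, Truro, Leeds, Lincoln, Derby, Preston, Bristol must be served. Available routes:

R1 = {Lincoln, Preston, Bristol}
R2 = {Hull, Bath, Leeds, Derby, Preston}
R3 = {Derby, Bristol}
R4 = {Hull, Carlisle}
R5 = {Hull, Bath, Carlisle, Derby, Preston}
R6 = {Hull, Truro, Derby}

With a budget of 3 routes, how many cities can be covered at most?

Choosing R1, R2, R4 covers {Hull, Bath, Carlisle, Leeds, Lincoln, Derby, Preston, Bristol} — 8 cities.
No choice of 3 routes does better; here Truro is left uncovered.

8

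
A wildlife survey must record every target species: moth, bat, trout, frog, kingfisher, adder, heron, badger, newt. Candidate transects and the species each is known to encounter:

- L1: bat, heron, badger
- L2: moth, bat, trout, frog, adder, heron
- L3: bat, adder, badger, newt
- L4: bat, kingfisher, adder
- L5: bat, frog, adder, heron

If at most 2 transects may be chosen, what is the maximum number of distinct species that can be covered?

8

Choosing L2, L3 covers {moth, bat, trout, frog, adder, heron, badger, newt} — 8 species.
No choice of 2 transects does better; here kingfisher is left uncovered.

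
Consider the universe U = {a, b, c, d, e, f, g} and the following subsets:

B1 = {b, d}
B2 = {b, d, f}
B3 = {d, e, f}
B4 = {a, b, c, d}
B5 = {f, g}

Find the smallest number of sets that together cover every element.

B3, B4, B5 together cover {a, b, c, d, e, f, g} — every element.
No 2 of the 5 sets cover everything (all 10 pairs fall short), so 3 is minimum.

3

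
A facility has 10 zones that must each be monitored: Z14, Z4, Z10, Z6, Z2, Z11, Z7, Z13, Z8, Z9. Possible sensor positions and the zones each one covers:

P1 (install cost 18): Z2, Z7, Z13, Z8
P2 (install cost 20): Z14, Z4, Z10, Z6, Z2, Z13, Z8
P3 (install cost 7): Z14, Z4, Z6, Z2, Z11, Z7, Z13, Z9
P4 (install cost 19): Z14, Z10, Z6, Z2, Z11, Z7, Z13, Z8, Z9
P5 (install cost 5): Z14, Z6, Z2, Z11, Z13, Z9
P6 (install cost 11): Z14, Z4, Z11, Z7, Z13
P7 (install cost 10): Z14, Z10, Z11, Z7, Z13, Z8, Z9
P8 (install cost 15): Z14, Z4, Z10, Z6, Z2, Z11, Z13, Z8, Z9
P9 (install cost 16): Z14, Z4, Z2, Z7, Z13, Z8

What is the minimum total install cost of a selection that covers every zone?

17

P3, P7 cover every zone at install cost 7 + 10 = 17.
Any cover uses at least 2 sensor positions; among all covering selections none totals below 17.
Greedy by coverage-per-install cost would pick P5, P7, P3 for 22 — worse than the optimum 17.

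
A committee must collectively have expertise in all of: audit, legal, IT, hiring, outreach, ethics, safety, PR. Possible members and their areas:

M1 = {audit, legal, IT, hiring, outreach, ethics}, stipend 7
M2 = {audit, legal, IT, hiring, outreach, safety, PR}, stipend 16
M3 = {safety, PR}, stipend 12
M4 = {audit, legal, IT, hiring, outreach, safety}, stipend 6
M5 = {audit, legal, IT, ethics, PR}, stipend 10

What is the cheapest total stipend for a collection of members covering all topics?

M4, M5 cover every topic at stipend 6 + 10 = 16.
Any cover uses at least 2 members; among all covering selections none totals below 16.

16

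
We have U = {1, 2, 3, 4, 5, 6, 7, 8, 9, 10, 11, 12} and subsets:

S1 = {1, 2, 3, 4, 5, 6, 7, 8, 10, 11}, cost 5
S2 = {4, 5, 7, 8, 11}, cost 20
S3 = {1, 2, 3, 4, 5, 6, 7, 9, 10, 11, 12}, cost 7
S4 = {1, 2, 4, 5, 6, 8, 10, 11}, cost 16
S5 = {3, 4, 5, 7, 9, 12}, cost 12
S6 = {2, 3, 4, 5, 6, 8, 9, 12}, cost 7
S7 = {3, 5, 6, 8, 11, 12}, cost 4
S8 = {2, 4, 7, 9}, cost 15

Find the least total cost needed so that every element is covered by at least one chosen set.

11

S3, S7 cover every element at cost 7 + 4 = 11.
Any cover uses at least 2 sets; among all covering selections none totals below 11.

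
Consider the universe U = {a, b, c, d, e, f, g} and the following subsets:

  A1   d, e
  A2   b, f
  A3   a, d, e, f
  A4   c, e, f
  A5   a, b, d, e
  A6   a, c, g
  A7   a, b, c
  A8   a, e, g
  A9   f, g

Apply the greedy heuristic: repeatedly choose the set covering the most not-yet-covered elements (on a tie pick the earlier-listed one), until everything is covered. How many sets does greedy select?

Pick 1: A3 covers 4 new elements (a, d, e, f).
Pick 2: A6 covers 2 new elements (c, g).
Pick 3: A2 covers 1 new elements (b).
Greedy uses 3 sets.

3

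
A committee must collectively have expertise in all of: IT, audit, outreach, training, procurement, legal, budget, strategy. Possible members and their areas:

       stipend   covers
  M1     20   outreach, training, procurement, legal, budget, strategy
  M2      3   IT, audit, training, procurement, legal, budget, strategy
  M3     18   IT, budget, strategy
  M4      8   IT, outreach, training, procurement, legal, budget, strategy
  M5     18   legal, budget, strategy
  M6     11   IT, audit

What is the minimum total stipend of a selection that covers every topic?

M2, M4 cover every topic at stipend 3 + 8 = 11.
Any cover uses at least 2 members; among all covering selections none totals below 11.

11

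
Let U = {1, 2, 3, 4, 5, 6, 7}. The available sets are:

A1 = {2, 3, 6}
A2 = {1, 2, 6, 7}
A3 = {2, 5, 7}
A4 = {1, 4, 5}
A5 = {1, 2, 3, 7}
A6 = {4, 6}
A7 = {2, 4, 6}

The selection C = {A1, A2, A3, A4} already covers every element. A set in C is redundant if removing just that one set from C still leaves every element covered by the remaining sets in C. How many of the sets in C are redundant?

Drop A1: 3 uncovered — not redundant.
Drop A2: the rest still cover every element — redundant.
Drop A3: the rest still cover every element — redundant.
Drop A4: 4 uncovered — not redundant.
2 redundant: A2, A3.

2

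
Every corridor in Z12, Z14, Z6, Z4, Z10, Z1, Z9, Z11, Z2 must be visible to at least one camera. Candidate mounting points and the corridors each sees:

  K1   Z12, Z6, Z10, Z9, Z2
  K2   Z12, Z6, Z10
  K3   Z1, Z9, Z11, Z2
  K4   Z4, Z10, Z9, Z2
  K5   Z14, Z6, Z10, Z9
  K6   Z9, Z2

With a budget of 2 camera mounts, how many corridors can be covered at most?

7

Choosing K1, K3 covers {Z12, Z6, Z10, Z1, Z9, Z11, Z2} — 7 corridors.
No choice of 2 camera mounts does better; here Z14, Z4 are left uncovered.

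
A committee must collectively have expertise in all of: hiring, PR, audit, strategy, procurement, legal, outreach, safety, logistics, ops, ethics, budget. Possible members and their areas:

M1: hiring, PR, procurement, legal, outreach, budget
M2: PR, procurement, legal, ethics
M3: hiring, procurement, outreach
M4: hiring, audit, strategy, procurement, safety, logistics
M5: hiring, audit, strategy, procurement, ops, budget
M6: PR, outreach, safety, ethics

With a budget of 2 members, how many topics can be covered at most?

10

Choosing M1, M4 covers {hiring, PR, audit, strategy, procurement, legal, outreach, safety, logistics, budget} — 10 topics.
No choice of 2 members does better; here ops, ethics are left uncovered.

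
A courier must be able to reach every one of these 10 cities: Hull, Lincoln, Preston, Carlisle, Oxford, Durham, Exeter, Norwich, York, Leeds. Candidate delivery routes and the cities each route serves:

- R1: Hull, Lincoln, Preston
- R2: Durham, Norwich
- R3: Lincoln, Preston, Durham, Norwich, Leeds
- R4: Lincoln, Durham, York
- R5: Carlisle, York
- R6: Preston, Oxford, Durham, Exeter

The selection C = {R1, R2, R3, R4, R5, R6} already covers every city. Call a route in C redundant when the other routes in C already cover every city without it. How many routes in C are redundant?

Drop R1: Hull uncovered — not redundant.
Drop R2: the rest still cover every city — redundant.
Drop R3: Leeds uncovered — not redundant.
Drop R4: the rest still cover every city — redundant.
Drop R5: Carlisle uncovered — not redundant.
Drop R6: Oxford, Exeter uncovered — not redundant.
2 redundant: R2, R4.

2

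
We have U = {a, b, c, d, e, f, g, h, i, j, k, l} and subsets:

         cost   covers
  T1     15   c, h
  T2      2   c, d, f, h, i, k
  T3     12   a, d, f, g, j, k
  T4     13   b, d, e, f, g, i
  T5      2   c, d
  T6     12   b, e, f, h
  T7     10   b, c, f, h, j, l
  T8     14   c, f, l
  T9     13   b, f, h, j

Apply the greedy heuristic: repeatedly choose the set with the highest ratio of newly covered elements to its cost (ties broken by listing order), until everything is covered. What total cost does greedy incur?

36

Pick 1: T2 adds 6 new (c, d, f, h, i, k) at cost 2 (ratio 6/2).
Pick 2: T7 adds 3 new (b, j, l) at cost 10 (ratio 3/10).
Pick 3: T3 adds 2 new (a, g) at cost 12 (ratio 2/12).
Pick 4: T6 adds 1 new (e) at cost 12 (ratio 1/12).
Greedy total cost: 2 + 10 + 12 + 12 = 36. (The true optimum is 35, so greedy overshoots here.)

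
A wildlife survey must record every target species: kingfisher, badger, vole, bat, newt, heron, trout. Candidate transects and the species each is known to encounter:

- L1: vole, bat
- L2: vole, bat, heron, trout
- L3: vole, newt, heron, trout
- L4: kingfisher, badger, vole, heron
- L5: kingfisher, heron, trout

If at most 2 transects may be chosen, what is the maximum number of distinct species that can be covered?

6

Choosing L2, L4 covers {kingfisher, badger, vole, bat, heron, trout} — 6 species.
No choice of 2 transects does better; here newt is left uncovered.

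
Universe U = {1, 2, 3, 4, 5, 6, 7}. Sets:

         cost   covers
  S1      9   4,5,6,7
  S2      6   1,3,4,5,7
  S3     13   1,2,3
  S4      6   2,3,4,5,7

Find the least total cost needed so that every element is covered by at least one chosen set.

S1, S2, S4 cover every element at cost 9 + 6 + 6 = 21.
Any cover uses at least 2 sets; among all covering selections none totals below 21.

21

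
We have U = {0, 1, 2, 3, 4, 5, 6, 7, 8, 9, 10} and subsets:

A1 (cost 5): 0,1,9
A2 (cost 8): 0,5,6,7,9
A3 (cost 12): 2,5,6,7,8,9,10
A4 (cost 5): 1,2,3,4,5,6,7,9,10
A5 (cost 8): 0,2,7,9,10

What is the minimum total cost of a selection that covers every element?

22

A1, A3, A4 cover every element at cost 5 + 12 + 5 = 22.
Any cover uses at least 3 sets; among all covering selections none totals below 22.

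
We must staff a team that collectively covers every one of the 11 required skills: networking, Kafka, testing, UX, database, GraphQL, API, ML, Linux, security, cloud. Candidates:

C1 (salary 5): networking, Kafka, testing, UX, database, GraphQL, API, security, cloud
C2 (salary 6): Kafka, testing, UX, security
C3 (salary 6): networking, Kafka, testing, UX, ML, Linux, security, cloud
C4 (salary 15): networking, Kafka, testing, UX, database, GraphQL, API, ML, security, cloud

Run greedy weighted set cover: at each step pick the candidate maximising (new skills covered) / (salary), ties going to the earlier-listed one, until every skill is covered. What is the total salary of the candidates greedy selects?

Pick 1: C1 adds 9 new (networking, Kafka, testing, UX, database, GraphQL, API, security, cloud) at salary 5 (ratio 9/5).
Pick 2: C3 adds 2 new (ML, Linux) at salary 6 (ratio 2/6).
Greedy total salary: 5 + 6 = 11.

11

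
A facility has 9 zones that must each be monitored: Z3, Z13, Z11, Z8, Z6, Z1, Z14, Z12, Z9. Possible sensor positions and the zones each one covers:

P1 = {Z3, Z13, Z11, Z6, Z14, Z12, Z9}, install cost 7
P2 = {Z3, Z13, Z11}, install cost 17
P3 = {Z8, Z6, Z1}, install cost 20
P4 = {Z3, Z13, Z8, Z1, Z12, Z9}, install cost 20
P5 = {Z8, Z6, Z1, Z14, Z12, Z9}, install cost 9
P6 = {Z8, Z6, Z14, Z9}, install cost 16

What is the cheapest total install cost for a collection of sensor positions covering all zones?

P1, P5 cover every zone at install cost 7 + 9 = 16.
Any cover uses at least 2 sensor positions; among all covering selections none totals below 16.

16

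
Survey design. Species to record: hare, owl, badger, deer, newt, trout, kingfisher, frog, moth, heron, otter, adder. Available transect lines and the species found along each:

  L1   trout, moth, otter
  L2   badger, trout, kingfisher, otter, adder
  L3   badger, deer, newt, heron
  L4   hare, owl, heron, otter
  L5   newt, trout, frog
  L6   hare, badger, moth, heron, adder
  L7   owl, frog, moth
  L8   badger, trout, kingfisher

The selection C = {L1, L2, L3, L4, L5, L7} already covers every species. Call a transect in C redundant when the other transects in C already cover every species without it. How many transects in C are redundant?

3

Drop L1: the rest still cover every species — redundant.
Drop L2: kingfisher, adder uncovered — not redundant.
Drop L3: deer uncovered — not redundant.
Drop L4: hare uncovered — not redundant.
Drop L5: the rest still cover every species — redundant.
Drop L7: the rest still cover every species — redundant.
3 redundant: L1, L5, L7.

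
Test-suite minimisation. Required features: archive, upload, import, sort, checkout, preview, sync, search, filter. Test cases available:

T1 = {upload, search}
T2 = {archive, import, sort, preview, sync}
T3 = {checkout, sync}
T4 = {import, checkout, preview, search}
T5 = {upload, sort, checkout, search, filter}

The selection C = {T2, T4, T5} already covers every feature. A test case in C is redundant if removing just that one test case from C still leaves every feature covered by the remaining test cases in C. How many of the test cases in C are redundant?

1

Drop T2: archive, sync uncovered — not redundant.
Drop T4: the rest still cover every feature — redundant.
Drop T5: upload, filter uncovered — not redundant.
1 redundant: T4.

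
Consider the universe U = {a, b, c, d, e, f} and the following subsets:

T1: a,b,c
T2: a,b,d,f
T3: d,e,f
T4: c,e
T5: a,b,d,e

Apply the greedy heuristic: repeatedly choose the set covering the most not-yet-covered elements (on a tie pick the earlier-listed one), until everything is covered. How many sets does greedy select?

Pick 1: T2 covers 4 new elements (a, b, d, f).
Pick 2: T4 covers 2 new elements (c, e).
Greedy uses 2 sets.

2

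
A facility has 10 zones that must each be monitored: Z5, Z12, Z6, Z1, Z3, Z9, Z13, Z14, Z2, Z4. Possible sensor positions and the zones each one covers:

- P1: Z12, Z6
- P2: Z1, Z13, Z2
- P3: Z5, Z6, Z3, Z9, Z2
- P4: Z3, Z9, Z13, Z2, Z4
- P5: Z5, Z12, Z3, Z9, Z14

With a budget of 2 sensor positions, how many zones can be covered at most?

8

Choosing P2, P5 covers {Z5, Z12, Z1, Z3, Z9, Z13, Z14, Z2} — 8 zones.
No choice of 2 sensor positions does better; here Z6, Z4 are left uncovered.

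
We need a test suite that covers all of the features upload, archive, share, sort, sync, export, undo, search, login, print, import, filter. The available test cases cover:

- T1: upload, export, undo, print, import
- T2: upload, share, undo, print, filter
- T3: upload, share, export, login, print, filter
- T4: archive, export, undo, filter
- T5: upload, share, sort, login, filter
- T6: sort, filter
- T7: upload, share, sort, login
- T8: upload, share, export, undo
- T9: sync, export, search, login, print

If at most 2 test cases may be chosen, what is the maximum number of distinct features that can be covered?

9

Choosing T1, T5 covers {upload, share, sort, export, undo, login, print, import, filter} — 9 features.
No choice of 2 test cases does better; here archive, sync, search are left uncovered.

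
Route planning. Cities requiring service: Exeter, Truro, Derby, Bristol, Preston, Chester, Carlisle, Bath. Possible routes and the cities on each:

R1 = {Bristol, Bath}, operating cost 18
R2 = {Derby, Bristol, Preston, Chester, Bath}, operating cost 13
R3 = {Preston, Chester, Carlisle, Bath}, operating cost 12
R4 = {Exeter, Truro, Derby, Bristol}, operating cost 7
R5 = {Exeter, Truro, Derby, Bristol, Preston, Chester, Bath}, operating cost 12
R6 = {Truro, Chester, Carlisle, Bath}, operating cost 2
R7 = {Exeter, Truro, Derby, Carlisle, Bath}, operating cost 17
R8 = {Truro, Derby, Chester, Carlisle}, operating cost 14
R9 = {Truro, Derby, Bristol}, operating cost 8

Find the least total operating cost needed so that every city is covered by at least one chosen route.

R5, R6 cover every city at operating cost 12 + 2 = 14.
Any cover uses at least 2 routes; among all covering selections none totals below 14.

14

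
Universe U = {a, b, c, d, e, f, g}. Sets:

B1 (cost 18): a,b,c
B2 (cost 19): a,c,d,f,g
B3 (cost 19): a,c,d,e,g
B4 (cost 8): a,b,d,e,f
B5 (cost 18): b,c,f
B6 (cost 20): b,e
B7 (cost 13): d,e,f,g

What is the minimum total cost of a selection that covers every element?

27

B2, B4 cover every element at cost 19 + 8 = 27.
Any cover uses at least 2 sets; among all covering selections none totals below 27.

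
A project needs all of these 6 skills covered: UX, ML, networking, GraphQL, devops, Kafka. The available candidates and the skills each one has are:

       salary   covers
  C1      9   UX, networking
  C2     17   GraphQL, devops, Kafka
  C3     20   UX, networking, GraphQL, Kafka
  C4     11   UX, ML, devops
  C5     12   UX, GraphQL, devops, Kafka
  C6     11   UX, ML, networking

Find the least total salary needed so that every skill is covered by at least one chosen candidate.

23

C5, C6 cover every skill at salary 12 + 11 = 23.
Any cover uses at least 2 candidates; among all covering selections none totals below 23.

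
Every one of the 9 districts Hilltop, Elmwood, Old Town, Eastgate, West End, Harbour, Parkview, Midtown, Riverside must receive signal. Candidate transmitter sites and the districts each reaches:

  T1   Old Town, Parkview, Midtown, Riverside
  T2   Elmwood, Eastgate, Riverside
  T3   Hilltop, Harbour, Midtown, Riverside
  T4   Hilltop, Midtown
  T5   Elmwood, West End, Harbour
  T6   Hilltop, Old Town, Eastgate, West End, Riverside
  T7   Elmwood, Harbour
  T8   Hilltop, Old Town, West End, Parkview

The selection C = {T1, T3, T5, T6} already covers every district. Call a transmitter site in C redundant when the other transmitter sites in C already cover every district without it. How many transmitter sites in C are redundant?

Drop T1: Parkview uncovered — not redundant.
Drop T3: the rest still cover every district — redundant.
Drop T5: Elmwood uncovered — not redundant.
Drop T6: Eastgate uncovered — not redundant.
1 redundant: T3.

1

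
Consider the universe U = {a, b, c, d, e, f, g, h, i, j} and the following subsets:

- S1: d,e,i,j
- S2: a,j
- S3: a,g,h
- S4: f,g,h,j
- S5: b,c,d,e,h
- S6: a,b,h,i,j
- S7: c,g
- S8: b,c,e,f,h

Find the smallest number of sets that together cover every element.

3

S1, S3, S8 together cover {a, b, c, d, e, f, g, h, i, j} — every element.
No 2 of the 8 sets cover everything (all 28 pairs fall short), so 3 is minimum.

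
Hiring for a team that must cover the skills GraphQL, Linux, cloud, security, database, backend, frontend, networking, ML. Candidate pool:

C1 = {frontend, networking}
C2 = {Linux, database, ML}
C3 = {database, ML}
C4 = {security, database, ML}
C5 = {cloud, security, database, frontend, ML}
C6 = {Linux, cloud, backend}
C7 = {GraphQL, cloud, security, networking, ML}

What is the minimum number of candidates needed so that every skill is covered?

C5, C6, C7 together cover {GraphQL, Linux, cloud, security, database, backend, frontend, networking, ML} — every skill.
No 2 of the 7 candidates cover everything (all 21 pairs fall short), so 3 is minimum.

3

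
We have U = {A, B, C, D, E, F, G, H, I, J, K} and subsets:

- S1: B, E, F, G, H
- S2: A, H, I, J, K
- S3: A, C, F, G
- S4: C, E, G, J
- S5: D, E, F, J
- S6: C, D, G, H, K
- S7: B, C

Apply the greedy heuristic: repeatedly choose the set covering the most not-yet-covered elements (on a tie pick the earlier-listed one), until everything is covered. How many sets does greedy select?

3

Pick 1: S1 covers 5 new elements (B, E, F, G, H).
Pick 2: S2 covers 4 new elements (A, I, J, K).
Pick 3: S6 covers 2 new elements (C, D).
Greedy uses 3 sets.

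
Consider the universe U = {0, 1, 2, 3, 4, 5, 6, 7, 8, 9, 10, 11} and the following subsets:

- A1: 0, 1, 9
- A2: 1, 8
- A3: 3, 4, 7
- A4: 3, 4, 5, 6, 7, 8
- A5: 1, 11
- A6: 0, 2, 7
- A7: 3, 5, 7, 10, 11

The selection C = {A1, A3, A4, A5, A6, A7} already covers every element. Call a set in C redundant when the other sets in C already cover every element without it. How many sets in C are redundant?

2

Drop A1: 9 uncovered — not redundant.
Drop A3: the rest still cover every element — redundant.
Drop A4: 6, 8 uncovered — not redundant.
Drop A5: the rest still cover every element — redundant.
Drop A6: 2 uncovered — not redundant.
Drop A7: 10 uncovered — not redundant.
2 redundant: A3, A5.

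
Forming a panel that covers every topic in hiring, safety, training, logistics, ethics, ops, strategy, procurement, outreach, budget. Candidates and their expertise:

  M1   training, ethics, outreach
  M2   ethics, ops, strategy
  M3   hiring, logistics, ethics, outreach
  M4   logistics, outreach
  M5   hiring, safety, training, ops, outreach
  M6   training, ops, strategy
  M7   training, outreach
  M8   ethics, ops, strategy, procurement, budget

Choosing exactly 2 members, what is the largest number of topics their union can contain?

Choosing M5, M8 covers {hiring, safety, training, ethics, ops, strategy, procurement, outreach, budget} — 9 topics.
No choice of 2 members does better; here logistics is left uncovered.

9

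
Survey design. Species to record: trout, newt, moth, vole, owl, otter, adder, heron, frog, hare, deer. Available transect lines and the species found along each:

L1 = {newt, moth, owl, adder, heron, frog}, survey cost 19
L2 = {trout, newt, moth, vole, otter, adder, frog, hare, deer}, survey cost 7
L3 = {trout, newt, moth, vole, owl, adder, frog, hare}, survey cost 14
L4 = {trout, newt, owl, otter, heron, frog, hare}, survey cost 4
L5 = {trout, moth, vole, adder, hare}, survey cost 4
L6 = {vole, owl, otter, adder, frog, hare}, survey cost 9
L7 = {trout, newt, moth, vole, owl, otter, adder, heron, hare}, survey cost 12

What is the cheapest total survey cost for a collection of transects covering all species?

L2, L4 cover every species at survey cost 7 + 4 = 11.
Any cover uses at least 2 transects; among all covering selections none totals below 11.
Greedy by coverage-per-survey cost would pick L4, L5, L2 for 15 — worse than the optimum 11.

11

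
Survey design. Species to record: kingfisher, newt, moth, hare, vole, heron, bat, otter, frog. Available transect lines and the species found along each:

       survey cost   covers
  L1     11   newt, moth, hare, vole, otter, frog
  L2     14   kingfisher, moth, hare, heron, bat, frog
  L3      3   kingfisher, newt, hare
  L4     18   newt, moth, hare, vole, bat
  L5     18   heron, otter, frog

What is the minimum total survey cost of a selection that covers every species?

25

L1, L2 cover every species at survey cost 11 + 14 = 25.
Any cover uses at least 2 transects; among all covering selections none totals below 25.
Greedy by coverage-per-survey cost would pick L3, L1, L2 for 28 — worse than the optimum 25.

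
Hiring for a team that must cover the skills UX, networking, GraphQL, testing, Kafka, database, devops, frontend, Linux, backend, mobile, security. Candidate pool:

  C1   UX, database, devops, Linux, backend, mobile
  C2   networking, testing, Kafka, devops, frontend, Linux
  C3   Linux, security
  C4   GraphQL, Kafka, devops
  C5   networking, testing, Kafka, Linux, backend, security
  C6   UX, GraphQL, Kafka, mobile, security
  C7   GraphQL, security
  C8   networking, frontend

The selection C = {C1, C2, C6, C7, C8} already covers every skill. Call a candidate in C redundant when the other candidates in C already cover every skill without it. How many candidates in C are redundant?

3

Drop C1: database, backend uncovered — not redundant.
Drop C2: testing uncovered — not redundant.
Drop C6: the rest still cover every skill — redundant.
Drop C7: the rest still cover every skill — redundant.
Drop C8: the rest still cover every skill — redundant.
3 redundant: C6, C7, C8.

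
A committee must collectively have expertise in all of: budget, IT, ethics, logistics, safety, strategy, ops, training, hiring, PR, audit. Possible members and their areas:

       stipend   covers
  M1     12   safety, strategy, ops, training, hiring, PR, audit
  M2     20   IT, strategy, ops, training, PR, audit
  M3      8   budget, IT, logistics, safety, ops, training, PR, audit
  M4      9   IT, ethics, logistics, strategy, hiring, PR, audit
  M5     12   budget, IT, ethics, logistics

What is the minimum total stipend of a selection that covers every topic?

17

M3, M4 cover every topic at stipend 8 + 9 = 17.
Any cover uses at least 2 members; among all covering selections none totals below 17.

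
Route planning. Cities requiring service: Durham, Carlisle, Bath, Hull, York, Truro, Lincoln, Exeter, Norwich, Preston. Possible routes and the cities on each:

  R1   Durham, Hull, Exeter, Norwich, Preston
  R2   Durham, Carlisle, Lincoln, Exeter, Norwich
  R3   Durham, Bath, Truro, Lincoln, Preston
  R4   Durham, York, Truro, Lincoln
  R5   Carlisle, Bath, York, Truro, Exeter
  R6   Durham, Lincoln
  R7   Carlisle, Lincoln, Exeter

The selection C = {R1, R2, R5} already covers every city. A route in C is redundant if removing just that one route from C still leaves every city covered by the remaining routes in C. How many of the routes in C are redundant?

Drop R1: Hull, Preston uncovered — not redundant.
Drop R2: Lincoln uncovered — not redundant.
Drop R5: Bath, York, Truro uncovered — not redundant.
None of the routes in C is redundant.

0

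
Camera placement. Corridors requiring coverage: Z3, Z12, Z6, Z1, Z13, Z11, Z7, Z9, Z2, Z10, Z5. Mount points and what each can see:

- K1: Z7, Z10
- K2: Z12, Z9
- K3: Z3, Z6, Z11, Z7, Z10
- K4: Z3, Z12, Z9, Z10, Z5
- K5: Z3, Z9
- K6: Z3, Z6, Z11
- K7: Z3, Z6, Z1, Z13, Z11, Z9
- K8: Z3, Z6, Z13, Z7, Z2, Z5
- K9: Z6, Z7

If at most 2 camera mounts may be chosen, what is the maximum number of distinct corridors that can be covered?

9

Choosing K4, K7 covers {Z3, Z12, Z6, Z1, Z13, Z11, Z9, Z10, Z5} — 9 corridors.
No choice of 2 camera mounts does better; here Z7, Z2 are left uncovered.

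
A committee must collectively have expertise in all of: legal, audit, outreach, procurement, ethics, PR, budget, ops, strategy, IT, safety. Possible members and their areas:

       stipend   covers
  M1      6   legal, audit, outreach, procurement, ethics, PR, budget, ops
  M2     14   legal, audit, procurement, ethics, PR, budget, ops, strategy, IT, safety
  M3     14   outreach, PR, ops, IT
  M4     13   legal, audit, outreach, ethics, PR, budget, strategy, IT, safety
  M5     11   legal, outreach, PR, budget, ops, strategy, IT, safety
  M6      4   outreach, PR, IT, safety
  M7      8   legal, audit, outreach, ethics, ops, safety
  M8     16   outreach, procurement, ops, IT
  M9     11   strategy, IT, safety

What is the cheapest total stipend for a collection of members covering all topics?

17

M1, M5 cover every topic at stipend 6 + 11 = 17.
Any cover uses at least 2 members; among all covering selections none totals below 17.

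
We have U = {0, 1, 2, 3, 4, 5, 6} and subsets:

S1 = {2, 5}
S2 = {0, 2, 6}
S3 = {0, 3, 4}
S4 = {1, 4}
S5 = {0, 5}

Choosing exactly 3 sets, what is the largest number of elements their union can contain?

Choosing S1, S2, S3 covers {0, 2, 3, 4, 5, 6} — 6 elements.
No choice of 3 sets does better; here 1 is left uncovered.

6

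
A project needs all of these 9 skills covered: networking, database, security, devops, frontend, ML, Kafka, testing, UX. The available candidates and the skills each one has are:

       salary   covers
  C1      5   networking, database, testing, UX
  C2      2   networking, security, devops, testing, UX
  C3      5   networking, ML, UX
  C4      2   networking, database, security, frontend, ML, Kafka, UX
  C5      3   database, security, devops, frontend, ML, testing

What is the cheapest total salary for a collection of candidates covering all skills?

C2, C4 cover every skill at salary 2 + 2 = 4.
Any cover uses at least 2 candidates; among all covering selections none totals below 4.

4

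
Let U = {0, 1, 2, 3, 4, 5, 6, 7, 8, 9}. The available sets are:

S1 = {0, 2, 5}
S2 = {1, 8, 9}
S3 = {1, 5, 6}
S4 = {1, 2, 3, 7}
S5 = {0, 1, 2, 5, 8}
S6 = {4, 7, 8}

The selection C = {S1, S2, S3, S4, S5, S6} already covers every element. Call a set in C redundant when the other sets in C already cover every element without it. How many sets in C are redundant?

Drop S1: the rest still cover every element — redundant.
Drop S2: 9 uncovered — not redundant.
Drop S3: 6 uncovered — not redundant.
Drop S4: 3 uncovered — not redundant.
Drop S5: the rest still cover every element — redundant.
Drop S6: 4 uncovered — not redundant.
2 redundant: S1, S5.

2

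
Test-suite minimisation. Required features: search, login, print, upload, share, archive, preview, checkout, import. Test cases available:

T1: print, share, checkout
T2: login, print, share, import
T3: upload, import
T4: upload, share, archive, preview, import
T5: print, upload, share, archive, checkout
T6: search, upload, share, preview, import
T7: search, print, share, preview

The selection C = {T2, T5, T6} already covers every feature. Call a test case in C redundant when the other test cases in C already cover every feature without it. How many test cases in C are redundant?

0

Drop T2: login uncovered — not redundant.
Drop T5: archive, checkout uncovered — not redundant.
Drop T6: search, preview uncovered — not redundant.
None of the test cases in C is redundant.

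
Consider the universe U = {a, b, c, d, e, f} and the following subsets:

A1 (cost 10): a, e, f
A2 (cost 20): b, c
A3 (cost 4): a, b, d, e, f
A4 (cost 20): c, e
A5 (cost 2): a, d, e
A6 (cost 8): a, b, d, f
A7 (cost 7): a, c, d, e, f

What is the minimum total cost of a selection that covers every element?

11

A3, A7 cover every element at cost 4 + 7 = 11.
Any cover uses at least 2 sets; among all covering selections none totals below 11.
Greedy by coverage-per-cost would pick A5, A3, A7 for 13 — worse than the optimum 11.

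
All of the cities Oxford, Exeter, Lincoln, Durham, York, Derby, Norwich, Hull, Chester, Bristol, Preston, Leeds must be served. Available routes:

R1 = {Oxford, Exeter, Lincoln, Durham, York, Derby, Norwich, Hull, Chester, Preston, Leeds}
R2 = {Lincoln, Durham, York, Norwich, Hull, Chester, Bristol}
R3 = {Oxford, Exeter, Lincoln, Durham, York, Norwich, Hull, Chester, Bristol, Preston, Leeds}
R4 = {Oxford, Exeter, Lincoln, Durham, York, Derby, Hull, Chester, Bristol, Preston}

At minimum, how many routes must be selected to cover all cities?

2

R1, R2 together cover {Oxford, Exeter, Lincoln, Durham, York, Derby, Norwich, Hull, Chester, Bristol, Preston, Leeds} — every city.
No single route contains all 12 cities, so 2 is optimal.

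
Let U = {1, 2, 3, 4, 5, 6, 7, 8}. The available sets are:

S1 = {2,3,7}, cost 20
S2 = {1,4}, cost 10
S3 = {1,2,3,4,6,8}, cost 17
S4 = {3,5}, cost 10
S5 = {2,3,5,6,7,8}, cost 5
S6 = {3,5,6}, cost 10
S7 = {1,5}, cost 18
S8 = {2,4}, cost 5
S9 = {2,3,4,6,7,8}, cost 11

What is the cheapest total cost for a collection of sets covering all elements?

15

S2, S5 cover every element at cost 10 + 5 = 15.
Any cover uses at least 2 sets; among all covering selections none totals below 15.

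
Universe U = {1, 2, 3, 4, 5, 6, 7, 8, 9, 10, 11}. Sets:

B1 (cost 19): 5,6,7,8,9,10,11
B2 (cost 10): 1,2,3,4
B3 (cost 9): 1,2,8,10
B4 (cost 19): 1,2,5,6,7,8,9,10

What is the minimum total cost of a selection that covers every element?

29

B1, B2 cover every element at cost 19 + 10 = 29.
Any cover uses at least 2 sets; among all covering selections none totals below 29.
Greedy by coverage-per-cost would pick B3, B1, B2 for 38 — worse than the optimum 29.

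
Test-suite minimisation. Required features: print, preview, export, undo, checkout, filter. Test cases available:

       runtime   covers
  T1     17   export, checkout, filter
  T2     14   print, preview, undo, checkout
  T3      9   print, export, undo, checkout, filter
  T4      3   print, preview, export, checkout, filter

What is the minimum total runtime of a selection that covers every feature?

T3, T4 cover every feature at runtime 9 + 3 = 12.
Any cover uses at least 2 test cases; among all covering selections none totals below 12.

12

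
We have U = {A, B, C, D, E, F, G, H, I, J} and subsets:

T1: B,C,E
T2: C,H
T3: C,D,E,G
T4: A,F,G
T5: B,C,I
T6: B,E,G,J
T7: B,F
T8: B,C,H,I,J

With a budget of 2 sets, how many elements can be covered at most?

Choosing T3, T8 covers {B, C, D, E, G, H, I, J} — 8 elements.
No choice of 2 sets does better; here A, F are left uncovered.

8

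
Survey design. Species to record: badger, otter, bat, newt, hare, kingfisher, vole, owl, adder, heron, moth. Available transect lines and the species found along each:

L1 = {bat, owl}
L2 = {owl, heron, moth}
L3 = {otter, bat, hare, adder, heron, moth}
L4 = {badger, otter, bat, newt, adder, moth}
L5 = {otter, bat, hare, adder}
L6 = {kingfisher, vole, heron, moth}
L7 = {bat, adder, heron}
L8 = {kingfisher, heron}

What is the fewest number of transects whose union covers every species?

L1, L3, L4, L6 together cover {badger, otter, bat, newt, hare, kingfisher, vole, owl, adder, heron, moth} — every species.
No 3 of the 8 transects cover everything (all 56 triples fall short), so 4 is minimum.

4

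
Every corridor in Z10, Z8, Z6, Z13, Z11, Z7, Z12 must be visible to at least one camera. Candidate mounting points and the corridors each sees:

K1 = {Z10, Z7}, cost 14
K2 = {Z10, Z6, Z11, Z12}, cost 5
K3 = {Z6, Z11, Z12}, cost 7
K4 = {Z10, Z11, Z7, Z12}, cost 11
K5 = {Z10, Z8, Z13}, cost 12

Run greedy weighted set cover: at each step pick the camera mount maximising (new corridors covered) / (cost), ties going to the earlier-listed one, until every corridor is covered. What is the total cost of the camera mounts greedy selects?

28

Pick 1: K2 adds 4 new (Z10, Z6, Z11, Z12) at cost 5 (ratio 4/5).
Pick 2: K5 adds 2 new (Z8, Z13) at cost 12 (ratio 2/12).
Pick 3: K4 adds 1 new (Z7) at cost 11 (ratio 1/11).
Greedy total cost: 5 + 12 + 11 = 28.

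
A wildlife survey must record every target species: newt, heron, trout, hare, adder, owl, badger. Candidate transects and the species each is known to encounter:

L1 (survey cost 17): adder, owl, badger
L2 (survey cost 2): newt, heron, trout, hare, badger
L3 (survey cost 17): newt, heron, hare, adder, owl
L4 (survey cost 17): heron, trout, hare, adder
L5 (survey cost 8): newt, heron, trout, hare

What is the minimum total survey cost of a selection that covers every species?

L1, L2 cover every species at survey cost 17 + 2 = 19.
Any cover uses at least 2 transects; among all covering selections none totals below 19.

19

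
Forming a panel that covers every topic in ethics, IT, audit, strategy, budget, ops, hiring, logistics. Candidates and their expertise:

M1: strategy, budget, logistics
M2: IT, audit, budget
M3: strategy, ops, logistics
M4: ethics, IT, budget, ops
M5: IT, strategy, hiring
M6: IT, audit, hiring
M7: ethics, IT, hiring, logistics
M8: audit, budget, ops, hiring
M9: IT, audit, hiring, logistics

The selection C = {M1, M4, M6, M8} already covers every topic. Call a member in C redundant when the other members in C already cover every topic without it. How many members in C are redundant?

Drop M1: strategy, logistics uncovered — not redundant.
Drop M4: ethics uncovered — not redundant.
Drop M6: the rest still cover every topic — redundant.
Drop M8: the rest still cover every topic — redundant.
2 redundant: M6, M8.

2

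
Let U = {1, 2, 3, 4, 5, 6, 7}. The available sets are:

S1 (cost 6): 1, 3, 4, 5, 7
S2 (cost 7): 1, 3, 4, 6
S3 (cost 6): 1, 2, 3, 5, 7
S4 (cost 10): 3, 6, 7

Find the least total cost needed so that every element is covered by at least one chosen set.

13

S2, S3 cover every element at cost 7 + 6 = 13.
Any cover uses at least 2 sets; among all covering selections none totals below 13.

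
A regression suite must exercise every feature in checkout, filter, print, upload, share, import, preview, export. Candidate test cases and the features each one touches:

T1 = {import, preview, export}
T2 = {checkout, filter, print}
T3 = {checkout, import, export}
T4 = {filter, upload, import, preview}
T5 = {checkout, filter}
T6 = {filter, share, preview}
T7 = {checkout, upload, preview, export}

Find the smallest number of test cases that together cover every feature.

4

T1, T2, T4, T6 together cover {checkout, filter, print, upload, share, import, preview, export} — every feature.
No 3 of the 7 test cases cover everything (all 35 triples fall short), so 4 is minimum.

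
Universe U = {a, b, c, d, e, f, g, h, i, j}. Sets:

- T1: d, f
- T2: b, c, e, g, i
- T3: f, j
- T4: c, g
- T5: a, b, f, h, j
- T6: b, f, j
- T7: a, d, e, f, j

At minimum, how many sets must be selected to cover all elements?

T1, T2, T5 together cover {a, b, c, d, e, f, g, h, i, j} — every element.
No 2 of the 7 sets cover everything (all 21 pairs fall short), so 3 is minimum.

3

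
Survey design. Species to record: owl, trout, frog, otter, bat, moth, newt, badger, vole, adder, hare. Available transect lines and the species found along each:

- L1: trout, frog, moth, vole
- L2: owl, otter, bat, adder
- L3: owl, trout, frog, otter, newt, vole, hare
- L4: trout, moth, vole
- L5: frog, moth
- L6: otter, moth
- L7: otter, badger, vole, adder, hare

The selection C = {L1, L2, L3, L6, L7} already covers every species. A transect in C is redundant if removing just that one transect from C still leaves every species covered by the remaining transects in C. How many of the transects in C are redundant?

2

Drop L1: the rest still cover every species — redundant.
Drop L2: bat uncovered — not redundant.
Drop L3: newt uncovered — not redundant.
Drop L6: the rest still cover every species — redundant.
Drop L7: badger uncovered — not redundant.
2 redundant: L1, L6.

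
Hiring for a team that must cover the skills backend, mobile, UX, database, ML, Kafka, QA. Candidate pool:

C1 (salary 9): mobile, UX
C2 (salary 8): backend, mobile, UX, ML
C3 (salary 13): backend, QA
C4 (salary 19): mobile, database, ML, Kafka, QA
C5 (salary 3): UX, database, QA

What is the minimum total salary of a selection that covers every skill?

C2, C4 cover every skill at salary 8 + 19 = 27.
Any cover uses at least 2 candidates; among all covering selections none totals below 27.
Greedy by coverage-per-salary would pick C5, C2, C4 for 30 — worse than the optimum 27.

27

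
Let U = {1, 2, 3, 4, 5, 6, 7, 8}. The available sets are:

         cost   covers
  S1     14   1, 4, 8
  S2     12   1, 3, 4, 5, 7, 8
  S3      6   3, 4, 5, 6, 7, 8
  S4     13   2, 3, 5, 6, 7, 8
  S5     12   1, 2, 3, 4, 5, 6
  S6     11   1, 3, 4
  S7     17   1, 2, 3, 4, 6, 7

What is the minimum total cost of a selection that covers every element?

18

S3, S5 cover every element at cost 6 + 12 = 18.
Any cover uses at least 2 sets; among all covering selections none totals below 18.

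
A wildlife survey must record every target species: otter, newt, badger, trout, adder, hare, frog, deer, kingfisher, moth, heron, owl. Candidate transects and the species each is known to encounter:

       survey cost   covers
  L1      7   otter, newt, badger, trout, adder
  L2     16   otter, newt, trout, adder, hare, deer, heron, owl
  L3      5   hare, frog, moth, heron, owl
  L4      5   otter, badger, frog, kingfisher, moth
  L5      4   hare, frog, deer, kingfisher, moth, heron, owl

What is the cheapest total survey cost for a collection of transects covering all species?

L1, L5 cover every species at survey cost 7 + 4 = 11.
Any cover uses at least 2 transects; among all covering selections none totals below 11.

11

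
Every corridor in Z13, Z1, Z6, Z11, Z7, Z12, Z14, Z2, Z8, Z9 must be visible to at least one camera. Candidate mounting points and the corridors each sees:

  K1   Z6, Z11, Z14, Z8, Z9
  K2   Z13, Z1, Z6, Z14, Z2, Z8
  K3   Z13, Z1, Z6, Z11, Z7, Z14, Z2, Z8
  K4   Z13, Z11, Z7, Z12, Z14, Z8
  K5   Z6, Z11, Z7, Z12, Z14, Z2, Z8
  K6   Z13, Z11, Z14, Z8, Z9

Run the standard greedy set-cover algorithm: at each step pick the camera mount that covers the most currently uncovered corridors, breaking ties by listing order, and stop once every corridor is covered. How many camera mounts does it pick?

Pick 1: K3 covers 8 new corridors (Z13, Z1, Z6, Z11, Z7, Z14, Z2, Z8).
Pick 2: K1 covers 1 new corridors (Z9).
Pick 3: K4 covers 1 new corridors (Z12).
Greedy uses 3 camera mounts.

3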